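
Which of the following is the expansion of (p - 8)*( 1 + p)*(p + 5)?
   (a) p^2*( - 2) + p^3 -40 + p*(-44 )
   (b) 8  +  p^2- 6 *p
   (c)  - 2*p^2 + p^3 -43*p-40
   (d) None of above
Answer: c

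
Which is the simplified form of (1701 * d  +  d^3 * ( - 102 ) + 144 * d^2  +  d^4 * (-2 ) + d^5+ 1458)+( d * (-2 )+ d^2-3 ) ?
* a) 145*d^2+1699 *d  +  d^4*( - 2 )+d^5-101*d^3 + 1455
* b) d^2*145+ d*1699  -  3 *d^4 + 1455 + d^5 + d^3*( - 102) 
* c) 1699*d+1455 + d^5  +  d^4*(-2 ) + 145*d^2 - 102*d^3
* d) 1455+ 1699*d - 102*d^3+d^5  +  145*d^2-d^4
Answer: c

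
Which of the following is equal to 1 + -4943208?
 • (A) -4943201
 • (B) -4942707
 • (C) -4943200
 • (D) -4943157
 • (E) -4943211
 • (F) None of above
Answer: F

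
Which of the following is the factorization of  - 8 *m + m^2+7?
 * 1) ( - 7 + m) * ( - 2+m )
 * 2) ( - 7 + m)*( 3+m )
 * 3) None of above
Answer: 3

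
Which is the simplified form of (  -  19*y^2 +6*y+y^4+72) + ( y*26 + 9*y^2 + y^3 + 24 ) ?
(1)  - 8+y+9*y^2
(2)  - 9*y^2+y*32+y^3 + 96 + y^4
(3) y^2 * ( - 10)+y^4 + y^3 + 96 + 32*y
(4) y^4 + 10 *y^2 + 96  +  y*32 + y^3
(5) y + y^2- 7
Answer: 3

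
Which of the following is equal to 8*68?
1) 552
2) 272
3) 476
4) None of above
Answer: 4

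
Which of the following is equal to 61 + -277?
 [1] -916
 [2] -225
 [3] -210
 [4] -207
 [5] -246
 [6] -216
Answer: 6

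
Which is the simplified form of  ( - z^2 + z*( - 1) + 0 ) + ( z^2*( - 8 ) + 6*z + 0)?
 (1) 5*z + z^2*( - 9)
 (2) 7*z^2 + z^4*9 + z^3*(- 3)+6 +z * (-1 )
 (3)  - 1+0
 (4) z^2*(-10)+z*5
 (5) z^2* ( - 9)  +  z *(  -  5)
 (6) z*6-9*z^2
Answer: 1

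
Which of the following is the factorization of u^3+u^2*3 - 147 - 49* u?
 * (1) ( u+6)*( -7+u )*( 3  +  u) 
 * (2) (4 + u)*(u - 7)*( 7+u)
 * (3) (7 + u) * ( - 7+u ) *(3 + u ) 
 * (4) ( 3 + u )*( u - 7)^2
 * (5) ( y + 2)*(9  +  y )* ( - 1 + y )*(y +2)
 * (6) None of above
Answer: 3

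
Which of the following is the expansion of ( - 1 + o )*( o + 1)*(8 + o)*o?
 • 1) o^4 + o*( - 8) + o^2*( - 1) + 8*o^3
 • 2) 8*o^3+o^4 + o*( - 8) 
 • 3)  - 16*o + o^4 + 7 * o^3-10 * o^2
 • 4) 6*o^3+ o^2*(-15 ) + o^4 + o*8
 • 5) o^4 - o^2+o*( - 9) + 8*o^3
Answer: 1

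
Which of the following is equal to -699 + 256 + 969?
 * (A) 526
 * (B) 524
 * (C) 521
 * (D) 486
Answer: A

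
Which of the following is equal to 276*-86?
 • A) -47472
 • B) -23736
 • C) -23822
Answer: B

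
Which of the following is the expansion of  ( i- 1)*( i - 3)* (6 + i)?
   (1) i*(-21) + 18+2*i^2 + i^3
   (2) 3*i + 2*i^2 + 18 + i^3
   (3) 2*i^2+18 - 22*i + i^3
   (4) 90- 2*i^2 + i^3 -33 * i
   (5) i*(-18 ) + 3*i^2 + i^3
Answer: 1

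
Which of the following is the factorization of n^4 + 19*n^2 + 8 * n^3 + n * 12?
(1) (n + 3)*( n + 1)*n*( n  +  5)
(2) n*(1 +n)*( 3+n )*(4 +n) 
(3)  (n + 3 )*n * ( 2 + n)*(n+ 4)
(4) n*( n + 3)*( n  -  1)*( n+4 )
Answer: 2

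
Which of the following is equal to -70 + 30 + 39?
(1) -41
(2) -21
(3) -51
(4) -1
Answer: 4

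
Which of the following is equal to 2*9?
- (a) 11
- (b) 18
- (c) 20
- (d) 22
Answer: b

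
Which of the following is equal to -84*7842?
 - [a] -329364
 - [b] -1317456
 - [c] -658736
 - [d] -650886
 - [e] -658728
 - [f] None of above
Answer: e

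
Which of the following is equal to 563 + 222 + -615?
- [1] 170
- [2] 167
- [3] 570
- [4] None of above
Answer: 1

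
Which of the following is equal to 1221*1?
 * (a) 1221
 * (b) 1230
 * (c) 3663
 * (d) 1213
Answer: a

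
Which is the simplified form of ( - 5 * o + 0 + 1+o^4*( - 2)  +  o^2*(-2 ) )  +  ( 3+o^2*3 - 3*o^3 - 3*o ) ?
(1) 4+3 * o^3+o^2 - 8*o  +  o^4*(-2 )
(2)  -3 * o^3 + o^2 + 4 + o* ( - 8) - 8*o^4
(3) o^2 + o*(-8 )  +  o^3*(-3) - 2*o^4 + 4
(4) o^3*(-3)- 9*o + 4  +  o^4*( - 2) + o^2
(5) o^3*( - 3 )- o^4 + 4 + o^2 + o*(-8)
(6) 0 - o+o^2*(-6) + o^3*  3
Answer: 3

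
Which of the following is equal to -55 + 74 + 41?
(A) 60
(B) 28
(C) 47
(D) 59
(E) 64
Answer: A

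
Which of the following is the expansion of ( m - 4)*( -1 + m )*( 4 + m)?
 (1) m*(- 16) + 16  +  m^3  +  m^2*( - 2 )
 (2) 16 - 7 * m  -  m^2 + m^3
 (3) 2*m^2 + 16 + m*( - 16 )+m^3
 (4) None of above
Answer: 4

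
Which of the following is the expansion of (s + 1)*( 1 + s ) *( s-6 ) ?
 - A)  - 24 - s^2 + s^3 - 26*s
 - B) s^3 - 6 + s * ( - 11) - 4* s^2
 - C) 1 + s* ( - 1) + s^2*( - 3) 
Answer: B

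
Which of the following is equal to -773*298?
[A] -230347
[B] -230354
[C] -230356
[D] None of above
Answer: B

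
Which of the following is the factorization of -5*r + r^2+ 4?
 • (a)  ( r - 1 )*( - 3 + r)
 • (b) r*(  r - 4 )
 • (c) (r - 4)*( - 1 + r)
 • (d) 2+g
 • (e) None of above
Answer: c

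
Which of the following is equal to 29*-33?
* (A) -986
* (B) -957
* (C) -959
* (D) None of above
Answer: B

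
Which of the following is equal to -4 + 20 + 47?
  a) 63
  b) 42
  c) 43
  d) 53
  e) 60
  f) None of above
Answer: a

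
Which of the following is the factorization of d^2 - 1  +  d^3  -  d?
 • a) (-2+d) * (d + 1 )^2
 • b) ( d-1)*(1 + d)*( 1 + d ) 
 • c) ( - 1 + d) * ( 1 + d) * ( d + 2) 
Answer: b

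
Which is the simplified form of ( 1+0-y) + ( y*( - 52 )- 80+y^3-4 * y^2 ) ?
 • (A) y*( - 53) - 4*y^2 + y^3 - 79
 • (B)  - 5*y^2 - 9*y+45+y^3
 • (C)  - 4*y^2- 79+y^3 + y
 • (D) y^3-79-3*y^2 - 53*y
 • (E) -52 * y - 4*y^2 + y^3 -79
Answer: A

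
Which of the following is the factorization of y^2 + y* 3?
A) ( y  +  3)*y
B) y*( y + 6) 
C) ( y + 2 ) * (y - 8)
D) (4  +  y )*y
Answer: A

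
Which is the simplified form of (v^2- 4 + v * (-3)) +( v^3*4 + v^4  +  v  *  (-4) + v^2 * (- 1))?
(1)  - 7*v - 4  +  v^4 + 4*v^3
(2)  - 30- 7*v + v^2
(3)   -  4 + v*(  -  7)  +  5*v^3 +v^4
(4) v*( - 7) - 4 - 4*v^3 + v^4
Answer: 1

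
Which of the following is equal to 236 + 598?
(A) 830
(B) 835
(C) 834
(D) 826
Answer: C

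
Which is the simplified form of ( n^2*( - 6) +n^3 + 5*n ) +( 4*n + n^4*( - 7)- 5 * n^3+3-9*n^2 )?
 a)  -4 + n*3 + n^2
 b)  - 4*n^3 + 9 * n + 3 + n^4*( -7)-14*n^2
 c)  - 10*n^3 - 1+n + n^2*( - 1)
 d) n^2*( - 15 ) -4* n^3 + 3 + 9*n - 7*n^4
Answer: d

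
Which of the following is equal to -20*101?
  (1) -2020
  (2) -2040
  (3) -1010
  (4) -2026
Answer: 1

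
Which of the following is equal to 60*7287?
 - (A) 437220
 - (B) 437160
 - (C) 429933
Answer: A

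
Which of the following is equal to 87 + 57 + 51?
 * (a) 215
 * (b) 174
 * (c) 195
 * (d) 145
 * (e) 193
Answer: c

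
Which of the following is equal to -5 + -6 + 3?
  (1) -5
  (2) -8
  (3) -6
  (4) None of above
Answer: 2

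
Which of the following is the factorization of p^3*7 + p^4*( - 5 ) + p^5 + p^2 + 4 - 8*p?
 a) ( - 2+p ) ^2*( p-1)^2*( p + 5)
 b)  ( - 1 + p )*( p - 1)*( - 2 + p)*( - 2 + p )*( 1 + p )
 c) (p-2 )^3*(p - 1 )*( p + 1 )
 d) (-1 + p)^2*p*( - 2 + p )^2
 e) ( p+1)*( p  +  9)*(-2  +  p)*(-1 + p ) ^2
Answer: b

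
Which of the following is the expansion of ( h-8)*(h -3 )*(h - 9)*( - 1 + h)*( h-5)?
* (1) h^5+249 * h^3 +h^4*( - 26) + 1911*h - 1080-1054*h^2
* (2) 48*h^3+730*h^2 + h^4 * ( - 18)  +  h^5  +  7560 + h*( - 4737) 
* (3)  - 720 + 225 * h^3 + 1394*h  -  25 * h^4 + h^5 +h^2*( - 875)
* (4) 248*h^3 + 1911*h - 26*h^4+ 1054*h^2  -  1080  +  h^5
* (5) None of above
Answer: 5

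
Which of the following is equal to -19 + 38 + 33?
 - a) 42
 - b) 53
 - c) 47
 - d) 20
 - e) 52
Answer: e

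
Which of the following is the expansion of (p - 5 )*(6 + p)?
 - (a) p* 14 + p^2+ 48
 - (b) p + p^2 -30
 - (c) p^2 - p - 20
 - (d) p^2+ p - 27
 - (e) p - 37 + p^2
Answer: b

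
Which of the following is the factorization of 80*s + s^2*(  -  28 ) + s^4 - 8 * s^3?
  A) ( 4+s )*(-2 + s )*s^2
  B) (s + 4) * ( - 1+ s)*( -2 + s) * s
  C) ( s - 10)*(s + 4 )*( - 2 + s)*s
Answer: C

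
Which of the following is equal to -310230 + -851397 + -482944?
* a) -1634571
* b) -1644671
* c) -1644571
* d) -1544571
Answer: c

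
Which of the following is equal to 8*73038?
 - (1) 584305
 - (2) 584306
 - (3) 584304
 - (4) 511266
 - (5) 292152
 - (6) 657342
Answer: 3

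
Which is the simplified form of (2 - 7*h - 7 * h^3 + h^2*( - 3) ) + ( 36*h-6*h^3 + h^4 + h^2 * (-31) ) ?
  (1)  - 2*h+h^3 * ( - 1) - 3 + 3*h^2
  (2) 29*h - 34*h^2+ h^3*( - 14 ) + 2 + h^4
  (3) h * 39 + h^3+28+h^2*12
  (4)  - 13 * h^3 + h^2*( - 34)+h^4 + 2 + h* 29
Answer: 4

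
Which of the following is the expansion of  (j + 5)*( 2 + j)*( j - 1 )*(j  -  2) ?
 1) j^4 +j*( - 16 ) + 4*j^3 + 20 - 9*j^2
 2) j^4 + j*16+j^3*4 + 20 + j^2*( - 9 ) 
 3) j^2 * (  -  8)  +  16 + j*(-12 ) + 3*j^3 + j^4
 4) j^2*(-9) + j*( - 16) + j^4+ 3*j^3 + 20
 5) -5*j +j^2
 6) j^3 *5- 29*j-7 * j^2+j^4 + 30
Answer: 1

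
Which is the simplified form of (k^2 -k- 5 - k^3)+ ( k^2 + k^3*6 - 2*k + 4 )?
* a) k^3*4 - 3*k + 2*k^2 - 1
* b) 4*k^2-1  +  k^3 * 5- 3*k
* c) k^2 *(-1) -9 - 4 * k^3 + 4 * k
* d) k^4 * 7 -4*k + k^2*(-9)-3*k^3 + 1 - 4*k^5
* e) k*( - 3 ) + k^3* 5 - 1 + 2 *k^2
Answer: e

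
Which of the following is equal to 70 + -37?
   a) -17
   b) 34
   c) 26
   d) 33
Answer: d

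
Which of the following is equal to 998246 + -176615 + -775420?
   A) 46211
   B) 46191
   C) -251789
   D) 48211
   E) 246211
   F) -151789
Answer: A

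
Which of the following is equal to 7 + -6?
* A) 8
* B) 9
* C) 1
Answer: C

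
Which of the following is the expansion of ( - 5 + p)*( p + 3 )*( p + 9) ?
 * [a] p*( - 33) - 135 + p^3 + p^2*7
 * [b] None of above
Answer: a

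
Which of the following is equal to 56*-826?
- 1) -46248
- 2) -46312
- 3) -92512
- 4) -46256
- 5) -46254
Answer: 4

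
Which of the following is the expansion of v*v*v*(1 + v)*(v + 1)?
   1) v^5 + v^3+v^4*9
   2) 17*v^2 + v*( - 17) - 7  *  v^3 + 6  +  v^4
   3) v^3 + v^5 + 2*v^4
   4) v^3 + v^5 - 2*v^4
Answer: 3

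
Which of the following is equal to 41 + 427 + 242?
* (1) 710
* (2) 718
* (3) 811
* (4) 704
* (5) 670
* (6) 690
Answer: 1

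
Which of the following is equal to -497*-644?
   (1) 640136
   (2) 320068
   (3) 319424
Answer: 2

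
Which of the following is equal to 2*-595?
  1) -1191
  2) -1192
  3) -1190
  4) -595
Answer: 3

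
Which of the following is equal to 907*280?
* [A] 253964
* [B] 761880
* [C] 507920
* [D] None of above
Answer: D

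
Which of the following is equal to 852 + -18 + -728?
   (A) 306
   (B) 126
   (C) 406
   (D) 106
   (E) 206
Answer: D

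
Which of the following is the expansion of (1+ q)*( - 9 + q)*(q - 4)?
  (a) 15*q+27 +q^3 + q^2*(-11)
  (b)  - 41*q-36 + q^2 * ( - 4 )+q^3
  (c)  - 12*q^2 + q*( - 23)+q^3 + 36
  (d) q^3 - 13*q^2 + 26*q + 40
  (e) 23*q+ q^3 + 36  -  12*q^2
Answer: e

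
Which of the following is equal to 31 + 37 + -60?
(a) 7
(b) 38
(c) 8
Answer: c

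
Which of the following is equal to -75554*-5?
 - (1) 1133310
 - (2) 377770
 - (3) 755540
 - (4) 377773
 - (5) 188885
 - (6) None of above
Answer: 2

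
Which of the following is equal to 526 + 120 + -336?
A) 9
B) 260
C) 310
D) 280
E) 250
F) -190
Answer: C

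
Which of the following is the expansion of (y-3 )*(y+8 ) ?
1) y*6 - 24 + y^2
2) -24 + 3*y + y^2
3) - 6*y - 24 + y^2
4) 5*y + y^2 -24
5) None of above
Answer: 4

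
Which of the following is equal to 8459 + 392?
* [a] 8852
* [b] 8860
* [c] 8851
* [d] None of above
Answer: c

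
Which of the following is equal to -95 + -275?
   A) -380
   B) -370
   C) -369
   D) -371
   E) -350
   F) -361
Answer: B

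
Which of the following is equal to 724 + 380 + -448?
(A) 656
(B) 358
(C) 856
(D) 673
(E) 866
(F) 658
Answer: A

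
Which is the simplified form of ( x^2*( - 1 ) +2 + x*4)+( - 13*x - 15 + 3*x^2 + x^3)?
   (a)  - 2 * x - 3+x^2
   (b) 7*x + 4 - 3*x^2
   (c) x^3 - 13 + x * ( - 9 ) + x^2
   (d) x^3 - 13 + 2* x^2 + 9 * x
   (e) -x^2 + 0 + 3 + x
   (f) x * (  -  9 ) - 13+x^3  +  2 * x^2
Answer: f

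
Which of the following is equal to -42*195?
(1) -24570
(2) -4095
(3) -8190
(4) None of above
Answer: 3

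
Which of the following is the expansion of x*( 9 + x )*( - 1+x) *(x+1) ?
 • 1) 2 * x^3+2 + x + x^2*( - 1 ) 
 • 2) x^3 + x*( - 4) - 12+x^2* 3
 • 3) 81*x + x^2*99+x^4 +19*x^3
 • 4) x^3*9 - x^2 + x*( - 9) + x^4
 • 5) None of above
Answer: 4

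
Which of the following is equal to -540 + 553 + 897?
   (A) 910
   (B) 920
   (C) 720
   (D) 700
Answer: A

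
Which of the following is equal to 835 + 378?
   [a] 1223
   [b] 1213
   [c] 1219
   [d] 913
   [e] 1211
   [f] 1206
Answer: b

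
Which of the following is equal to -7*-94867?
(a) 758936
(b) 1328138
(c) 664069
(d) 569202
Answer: c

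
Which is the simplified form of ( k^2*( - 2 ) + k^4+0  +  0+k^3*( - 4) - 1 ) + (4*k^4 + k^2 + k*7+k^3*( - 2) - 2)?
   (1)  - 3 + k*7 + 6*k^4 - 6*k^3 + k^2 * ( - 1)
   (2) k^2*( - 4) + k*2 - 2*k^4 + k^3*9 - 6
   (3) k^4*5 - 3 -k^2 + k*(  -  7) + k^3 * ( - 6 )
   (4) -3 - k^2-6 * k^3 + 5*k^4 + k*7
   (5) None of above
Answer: 4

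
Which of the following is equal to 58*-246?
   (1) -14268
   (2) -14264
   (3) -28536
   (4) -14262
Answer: 1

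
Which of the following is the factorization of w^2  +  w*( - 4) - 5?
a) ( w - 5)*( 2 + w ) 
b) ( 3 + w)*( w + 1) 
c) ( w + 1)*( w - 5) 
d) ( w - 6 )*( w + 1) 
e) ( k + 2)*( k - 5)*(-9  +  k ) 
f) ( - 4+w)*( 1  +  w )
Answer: c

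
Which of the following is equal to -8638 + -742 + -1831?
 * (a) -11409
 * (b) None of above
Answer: b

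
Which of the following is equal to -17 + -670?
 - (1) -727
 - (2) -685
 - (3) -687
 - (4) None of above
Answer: 3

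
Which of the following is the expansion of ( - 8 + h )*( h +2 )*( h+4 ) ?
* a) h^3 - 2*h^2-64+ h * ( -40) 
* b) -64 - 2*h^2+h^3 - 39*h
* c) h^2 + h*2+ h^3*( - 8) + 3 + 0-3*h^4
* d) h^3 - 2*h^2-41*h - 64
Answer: a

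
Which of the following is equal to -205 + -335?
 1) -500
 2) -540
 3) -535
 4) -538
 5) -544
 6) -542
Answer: 2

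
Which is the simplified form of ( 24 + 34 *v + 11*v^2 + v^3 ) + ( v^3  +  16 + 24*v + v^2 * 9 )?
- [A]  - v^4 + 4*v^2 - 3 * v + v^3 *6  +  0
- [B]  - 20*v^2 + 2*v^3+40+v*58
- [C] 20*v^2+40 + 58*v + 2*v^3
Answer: C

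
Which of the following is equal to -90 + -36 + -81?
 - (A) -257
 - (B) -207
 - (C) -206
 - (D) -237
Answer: B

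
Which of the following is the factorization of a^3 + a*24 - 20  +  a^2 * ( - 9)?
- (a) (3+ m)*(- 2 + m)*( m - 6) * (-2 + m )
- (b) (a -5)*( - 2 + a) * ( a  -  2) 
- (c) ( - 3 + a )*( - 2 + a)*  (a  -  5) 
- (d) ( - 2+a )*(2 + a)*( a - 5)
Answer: b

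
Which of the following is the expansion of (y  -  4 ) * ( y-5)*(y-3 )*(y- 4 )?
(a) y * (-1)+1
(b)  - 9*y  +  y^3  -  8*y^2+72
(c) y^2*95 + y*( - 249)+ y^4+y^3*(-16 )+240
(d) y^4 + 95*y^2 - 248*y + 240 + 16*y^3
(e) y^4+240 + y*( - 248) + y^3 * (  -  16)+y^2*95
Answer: e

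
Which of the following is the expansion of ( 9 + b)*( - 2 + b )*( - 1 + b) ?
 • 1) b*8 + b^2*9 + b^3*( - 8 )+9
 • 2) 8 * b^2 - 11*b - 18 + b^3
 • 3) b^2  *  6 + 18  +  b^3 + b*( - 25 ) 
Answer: 3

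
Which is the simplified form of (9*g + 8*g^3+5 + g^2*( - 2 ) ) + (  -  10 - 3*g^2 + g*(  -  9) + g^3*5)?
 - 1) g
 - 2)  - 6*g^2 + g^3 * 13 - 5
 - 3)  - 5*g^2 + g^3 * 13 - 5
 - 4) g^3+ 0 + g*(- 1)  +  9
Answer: 3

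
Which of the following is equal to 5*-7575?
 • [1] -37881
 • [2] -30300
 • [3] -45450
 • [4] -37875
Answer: 4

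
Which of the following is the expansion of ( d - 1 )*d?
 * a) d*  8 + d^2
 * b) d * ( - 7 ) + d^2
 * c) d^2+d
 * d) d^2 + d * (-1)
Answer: d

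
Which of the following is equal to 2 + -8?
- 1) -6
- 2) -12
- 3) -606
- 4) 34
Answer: 1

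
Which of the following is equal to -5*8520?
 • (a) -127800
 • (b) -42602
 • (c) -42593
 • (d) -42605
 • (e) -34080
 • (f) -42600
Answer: f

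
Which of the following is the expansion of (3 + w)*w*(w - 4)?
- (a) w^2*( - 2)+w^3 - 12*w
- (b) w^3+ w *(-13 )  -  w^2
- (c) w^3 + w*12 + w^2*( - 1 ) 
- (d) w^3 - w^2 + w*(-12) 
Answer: d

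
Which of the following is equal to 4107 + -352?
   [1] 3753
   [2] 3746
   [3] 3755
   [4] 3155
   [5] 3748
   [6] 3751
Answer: 3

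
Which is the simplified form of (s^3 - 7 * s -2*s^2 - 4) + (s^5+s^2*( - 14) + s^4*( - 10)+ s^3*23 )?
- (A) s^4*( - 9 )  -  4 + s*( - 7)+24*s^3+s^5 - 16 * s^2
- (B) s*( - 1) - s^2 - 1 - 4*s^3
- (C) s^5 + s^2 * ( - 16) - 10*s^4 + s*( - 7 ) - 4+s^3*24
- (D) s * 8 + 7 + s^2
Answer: C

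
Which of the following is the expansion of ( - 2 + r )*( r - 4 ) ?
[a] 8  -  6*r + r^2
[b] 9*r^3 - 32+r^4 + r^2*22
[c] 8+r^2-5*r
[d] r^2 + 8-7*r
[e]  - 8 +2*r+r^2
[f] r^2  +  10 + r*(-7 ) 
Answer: a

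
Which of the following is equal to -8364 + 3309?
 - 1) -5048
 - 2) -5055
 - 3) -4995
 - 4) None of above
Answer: 2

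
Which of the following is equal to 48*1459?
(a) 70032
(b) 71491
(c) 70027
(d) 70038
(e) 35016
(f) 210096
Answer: a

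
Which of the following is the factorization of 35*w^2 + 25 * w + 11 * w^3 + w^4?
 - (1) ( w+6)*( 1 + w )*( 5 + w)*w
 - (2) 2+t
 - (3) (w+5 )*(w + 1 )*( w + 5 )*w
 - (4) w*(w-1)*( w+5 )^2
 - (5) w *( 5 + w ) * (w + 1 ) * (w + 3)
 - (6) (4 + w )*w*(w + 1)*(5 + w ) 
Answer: 3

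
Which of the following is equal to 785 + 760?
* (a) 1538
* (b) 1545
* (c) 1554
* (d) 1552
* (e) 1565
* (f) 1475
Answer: b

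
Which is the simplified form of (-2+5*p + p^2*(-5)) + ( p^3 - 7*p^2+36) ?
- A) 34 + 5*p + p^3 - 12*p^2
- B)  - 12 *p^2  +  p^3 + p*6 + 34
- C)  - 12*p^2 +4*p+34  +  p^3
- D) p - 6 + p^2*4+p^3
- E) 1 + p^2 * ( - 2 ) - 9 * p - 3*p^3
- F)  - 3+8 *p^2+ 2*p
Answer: A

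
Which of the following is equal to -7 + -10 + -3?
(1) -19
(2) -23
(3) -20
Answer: 3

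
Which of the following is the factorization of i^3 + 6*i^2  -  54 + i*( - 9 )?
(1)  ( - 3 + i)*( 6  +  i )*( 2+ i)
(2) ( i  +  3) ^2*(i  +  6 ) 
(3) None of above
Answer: 3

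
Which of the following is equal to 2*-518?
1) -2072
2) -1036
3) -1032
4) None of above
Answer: 2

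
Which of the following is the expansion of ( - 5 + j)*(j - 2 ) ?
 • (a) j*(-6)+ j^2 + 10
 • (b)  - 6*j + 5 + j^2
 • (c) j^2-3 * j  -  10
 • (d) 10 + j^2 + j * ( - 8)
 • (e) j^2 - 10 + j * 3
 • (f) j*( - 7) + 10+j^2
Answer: f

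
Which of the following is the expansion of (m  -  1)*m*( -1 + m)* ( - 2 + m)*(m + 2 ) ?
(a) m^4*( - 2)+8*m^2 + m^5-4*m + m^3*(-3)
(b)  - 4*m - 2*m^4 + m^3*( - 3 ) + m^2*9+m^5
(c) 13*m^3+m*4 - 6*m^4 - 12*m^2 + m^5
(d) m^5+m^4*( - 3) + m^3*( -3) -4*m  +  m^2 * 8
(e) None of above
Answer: a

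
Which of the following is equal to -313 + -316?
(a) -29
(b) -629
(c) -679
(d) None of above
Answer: b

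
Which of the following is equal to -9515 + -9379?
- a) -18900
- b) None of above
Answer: b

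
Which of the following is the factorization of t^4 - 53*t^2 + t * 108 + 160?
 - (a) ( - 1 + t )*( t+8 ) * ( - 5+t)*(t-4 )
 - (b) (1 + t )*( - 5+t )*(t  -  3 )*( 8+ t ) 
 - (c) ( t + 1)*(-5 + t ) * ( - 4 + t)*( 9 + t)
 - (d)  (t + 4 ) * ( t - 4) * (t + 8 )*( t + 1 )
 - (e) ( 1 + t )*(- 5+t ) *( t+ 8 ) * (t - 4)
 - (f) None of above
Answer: e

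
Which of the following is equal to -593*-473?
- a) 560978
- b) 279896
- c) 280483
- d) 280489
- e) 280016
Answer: d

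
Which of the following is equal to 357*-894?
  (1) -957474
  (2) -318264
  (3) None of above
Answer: 3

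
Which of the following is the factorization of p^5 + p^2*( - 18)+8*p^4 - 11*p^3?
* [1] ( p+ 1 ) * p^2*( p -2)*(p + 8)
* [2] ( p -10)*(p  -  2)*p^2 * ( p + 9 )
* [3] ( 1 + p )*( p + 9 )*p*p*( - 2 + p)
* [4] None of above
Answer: 3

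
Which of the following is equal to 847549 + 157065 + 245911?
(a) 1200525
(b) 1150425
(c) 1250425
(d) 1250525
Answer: d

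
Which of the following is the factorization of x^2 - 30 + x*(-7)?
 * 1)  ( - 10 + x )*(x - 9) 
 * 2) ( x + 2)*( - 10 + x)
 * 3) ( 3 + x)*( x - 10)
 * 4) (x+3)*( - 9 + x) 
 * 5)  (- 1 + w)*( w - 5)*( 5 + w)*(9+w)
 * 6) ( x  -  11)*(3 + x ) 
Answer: 3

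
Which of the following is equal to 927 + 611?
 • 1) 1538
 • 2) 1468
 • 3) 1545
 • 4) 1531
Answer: 1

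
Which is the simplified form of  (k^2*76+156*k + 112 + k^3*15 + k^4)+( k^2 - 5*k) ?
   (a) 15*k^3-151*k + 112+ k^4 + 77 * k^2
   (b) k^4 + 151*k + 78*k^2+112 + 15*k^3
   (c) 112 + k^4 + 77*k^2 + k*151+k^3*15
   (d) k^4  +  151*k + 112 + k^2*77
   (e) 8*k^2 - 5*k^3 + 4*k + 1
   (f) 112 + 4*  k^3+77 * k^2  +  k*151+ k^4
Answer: c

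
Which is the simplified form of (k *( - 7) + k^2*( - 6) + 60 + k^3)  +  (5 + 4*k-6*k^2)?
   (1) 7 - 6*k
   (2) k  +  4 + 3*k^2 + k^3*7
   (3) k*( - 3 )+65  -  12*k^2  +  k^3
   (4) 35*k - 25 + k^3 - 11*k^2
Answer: 3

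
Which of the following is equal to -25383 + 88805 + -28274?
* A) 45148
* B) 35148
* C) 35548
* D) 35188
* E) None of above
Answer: B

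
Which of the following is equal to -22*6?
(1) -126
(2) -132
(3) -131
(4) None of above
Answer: 2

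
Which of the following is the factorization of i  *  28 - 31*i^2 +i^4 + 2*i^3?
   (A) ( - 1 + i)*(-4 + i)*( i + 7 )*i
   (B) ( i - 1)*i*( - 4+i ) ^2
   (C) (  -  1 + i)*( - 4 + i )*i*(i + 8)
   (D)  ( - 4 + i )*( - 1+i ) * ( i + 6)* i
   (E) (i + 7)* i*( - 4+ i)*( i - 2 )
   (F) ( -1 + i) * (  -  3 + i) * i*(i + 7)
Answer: A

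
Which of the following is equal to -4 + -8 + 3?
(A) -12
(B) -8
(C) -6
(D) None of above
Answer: D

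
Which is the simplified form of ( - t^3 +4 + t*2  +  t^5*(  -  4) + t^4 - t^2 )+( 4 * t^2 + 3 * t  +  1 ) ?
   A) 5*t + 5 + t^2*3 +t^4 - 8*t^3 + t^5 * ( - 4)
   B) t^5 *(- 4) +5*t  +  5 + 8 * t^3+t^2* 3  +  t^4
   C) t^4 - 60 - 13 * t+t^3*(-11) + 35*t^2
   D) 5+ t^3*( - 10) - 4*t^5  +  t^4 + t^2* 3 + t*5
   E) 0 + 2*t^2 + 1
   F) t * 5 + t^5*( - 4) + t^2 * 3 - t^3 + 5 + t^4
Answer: F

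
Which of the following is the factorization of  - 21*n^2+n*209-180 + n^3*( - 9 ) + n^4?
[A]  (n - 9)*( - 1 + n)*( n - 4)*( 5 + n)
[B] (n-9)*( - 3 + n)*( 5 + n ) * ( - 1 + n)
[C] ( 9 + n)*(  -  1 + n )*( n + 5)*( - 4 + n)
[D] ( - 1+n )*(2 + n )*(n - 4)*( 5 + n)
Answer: A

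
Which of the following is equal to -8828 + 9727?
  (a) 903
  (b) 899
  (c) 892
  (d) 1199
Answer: b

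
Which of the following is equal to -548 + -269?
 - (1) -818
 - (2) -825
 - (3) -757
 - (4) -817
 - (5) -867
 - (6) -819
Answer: 4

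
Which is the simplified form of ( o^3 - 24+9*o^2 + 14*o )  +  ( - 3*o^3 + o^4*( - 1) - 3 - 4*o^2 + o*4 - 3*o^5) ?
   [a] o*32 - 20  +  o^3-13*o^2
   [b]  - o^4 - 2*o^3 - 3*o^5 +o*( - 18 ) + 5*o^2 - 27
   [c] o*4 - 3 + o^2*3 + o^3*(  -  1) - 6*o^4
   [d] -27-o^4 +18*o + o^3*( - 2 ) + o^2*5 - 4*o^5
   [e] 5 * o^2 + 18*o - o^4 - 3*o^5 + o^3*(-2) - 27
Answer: e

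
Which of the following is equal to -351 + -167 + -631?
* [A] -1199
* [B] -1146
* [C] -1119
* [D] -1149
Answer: D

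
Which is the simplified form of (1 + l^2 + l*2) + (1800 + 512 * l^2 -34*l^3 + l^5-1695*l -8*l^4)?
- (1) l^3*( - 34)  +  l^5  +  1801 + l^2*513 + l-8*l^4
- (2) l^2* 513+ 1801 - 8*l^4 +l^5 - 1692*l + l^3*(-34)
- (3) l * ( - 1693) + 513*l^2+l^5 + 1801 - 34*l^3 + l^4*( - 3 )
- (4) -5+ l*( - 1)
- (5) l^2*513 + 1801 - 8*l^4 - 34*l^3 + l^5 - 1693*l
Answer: 5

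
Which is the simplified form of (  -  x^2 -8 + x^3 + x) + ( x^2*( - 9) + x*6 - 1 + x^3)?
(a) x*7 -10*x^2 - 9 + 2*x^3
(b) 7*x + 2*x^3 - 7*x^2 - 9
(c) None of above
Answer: a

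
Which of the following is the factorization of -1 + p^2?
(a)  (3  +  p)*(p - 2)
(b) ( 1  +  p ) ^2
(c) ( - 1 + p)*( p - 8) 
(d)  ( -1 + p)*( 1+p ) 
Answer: d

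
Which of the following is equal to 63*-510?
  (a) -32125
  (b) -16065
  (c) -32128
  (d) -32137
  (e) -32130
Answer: e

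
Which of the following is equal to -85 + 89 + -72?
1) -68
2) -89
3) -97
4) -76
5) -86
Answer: 1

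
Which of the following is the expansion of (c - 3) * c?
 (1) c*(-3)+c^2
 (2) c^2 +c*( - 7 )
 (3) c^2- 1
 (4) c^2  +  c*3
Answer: 1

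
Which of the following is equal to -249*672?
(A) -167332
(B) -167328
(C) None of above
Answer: B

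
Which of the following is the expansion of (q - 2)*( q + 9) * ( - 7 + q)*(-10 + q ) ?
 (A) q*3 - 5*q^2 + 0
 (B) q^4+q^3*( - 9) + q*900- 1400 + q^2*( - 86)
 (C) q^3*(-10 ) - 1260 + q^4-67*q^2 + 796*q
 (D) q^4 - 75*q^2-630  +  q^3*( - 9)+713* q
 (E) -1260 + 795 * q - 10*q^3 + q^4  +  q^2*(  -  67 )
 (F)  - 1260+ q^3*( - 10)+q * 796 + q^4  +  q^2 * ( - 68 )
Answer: C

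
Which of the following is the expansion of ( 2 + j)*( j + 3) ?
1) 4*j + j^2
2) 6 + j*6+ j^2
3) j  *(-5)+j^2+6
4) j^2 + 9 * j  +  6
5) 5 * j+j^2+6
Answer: 5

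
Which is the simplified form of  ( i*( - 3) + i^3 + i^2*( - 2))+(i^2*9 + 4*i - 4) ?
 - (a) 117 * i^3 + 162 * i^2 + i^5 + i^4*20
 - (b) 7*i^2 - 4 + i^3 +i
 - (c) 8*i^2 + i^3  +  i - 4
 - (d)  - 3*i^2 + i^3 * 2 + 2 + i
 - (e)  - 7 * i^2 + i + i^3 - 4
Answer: b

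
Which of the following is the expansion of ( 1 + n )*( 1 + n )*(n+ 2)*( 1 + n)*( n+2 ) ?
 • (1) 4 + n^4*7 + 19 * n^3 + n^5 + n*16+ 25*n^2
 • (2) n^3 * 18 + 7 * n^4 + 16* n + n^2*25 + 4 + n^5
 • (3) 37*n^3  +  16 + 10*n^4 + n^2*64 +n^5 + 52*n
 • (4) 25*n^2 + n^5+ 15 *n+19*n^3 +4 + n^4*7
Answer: 1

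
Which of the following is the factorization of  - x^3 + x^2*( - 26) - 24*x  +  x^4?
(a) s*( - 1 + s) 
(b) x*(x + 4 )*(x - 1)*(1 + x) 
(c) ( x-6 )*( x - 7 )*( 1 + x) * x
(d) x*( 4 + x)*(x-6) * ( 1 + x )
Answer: d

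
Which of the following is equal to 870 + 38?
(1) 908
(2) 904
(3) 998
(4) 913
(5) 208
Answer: 1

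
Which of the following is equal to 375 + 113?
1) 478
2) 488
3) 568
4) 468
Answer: 2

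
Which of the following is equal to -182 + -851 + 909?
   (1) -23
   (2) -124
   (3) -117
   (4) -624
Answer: 2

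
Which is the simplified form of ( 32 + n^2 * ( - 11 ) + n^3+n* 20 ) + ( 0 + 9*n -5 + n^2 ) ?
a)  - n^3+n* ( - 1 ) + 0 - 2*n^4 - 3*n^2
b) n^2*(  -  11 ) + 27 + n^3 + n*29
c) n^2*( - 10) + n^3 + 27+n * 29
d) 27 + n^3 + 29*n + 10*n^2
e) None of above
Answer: c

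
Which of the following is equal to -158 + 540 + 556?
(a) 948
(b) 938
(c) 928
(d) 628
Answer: b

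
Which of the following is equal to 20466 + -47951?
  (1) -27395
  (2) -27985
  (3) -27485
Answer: 3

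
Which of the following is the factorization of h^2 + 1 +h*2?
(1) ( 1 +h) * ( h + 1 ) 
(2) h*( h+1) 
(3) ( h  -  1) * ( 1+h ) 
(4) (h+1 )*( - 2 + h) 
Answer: 1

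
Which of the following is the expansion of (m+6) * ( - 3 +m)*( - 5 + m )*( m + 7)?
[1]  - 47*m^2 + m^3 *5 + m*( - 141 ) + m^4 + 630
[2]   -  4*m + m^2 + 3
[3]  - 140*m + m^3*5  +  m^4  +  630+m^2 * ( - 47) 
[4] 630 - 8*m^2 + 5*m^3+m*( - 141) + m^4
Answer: 1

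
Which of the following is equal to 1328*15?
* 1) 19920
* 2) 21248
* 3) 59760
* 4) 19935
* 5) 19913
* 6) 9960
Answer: 1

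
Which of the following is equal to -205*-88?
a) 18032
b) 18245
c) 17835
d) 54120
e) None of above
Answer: e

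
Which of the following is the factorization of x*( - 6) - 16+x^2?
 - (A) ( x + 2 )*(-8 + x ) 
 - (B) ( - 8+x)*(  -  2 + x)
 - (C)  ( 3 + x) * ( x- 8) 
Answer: A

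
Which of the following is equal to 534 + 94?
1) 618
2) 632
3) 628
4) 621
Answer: 3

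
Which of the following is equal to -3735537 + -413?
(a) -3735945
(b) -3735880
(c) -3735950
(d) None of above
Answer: c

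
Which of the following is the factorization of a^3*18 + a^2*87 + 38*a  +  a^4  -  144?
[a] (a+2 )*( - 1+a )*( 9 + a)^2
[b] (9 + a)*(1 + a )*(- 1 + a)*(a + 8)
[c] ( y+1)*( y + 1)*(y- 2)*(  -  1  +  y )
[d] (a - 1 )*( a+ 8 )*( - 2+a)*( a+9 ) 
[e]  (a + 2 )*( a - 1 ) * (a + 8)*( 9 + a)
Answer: e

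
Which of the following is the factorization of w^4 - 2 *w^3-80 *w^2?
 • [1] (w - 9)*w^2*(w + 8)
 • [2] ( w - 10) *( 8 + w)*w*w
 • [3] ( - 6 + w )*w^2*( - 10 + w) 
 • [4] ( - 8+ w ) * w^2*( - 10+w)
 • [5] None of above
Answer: 2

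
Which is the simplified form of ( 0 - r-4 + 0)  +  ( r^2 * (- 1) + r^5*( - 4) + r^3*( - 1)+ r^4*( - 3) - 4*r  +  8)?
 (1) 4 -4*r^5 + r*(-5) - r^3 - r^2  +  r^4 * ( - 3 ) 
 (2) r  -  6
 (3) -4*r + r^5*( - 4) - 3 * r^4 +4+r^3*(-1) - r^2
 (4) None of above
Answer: 1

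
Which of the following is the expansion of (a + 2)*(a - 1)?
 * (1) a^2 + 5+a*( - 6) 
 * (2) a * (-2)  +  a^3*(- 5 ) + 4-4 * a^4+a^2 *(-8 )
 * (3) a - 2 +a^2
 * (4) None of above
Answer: 3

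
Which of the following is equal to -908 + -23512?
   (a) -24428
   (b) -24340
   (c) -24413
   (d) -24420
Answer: d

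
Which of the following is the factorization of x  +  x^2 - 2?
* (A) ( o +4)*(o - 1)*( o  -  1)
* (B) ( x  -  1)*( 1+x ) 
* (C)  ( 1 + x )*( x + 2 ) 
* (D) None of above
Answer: D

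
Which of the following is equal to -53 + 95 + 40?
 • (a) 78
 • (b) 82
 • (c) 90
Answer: b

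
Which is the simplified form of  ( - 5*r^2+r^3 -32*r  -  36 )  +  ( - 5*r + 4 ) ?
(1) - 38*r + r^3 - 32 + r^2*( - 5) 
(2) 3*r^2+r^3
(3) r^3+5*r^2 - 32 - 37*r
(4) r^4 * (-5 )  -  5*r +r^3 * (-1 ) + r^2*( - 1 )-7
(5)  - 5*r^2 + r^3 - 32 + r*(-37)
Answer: 5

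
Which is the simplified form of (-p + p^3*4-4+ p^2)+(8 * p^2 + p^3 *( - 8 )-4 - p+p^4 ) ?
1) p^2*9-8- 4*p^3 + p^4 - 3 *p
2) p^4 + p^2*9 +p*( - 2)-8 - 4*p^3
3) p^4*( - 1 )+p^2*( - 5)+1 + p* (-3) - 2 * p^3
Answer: 2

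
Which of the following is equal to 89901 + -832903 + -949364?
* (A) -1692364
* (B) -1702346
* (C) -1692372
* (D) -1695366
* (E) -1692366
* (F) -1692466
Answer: E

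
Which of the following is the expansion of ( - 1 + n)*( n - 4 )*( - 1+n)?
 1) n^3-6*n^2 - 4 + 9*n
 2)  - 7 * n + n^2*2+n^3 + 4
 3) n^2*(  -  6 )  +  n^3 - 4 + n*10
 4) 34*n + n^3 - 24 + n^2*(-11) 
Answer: 1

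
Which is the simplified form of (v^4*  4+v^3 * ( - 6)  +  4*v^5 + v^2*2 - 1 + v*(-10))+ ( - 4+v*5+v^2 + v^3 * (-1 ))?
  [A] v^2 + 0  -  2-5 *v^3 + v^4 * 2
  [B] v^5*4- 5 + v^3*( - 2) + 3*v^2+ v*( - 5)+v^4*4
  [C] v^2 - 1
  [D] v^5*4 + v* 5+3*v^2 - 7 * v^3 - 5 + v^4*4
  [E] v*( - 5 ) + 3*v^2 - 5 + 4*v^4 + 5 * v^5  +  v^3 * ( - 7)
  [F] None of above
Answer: F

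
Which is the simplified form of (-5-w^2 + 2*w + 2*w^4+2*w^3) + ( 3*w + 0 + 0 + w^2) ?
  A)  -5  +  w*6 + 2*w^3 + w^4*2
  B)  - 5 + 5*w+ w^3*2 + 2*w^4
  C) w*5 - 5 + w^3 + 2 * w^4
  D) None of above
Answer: B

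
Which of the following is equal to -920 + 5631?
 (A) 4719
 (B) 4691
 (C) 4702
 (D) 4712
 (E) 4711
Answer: E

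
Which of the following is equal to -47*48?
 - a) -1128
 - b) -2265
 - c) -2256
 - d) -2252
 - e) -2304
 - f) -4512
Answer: c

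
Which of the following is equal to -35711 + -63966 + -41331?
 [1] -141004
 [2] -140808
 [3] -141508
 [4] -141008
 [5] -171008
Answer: 4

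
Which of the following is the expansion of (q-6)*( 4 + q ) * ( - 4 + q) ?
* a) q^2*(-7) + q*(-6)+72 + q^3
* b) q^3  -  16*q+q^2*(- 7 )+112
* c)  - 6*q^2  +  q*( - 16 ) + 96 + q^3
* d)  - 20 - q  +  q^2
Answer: c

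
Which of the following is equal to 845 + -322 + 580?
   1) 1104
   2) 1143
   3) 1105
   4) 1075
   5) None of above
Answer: 5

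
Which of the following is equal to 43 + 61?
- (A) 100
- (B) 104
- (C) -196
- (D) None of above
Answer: B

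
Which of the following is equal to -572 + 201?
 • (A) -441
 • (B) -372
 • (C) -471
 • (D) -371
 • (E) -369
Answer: D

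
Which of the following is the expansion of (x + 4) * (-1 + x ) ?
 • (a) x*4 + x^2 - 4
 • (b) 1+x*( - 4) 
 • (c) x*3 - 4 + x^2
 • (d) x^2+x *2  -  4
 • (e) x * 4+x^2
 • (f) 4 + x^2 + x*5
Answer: c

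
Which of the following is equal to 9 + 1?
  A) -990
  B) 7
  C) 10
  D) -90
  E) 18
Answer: C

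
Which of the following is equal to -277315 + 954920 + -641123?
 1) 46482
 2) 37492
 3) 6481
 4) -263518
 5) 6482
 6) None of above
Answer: 6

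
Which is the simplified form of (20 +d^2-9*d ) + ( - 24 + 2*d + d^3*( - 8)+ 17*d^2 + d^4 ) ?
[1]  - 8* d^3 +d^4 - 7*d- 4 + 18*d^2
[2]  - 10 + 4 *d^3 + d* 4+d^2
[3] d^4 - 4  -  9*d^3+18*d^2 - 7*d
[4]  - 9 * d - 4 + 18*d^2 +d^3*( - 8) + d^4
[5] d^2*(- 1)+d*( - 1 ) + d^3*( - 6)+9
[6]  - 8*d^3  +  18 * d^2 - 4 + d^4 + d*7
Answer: 1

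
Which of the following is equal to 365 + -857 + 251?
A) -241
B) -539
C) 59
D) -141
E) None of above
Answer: A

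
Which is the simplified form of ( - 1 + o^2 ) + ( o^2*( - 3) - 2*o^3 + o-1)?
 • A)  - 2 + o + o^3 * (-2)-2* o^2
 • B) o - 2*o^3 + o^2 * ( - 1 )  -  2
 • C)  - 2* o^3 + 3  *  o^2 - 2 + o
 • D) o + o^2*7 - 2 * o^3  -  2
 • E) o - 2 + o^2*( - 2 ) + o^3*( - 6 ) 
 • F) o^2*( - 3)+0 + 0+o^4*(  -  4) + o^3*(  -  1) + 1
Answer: A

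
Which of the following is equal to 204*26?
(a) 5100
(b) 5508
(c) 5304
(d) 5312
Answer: c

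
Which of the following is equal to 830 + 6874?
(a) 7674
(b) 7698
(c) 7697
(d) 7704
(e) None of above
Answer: d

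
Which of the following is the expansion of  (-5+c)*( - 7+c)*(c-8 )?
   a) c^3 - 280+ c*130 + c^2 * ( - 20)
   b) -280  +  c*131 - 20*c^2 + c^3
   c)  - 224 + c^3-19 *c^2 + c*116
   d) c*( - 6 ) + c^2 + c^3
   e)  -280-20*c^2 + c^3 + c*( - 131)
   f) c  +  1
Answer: b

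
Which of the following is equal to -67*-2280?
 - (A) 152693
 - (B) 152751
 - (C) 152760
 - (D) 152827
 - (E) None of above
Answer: C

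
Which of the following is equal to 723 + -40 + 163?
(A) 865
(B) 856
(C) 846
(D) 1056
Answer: C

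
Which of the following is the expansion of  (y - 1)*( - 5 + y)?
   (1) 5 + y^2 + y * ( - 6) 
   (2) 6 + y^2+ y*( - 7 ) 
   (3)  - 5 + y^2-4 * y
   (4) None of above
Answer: 1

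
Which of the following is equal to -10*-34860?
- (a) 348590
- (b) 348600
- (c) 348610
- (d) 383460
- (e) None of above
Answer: b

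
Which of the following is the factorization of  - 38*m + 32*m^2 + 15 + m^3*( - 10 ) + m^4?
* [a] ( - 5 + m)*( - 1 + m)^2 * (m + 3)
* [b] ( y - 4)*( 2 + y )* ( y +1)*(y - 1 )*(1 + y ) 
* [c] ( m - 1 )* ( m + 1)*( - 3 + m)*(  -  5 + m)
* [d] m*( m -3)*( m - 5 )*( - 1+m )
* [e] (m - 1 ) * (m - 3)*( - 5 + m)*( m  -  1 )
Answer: e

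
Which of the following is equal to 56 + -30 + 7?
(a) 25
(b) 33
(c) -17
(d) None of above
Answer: b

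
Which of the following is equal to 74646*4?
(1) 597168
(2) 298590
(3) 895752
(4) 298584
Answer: 4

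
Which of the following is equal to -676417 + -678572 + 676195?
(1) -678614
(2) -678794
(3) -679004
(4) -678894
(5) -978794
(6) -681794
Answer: 2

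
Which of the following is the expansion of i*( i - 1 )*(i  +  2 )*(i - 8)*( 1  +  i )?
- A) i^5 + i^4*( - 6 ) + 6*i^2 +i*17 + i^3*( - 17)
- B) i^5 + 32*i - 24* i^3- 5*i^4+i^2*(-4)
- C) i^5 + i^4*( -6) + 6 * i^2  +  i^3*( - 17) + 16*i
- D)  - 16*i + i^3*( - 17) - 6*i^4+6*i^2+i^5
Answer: C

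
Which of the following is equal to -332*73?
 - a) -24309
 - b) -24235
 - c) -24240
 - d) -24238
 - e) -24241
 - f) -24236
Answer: f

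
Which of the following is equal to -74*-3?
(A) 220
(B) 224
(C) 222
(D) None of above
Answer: C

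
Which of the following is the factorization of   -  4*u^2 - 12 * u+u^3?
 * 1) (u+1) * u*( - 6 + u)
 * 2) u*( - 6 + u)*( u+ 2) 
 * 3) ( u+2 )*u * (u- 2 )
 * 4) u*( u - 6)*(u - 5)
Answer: 2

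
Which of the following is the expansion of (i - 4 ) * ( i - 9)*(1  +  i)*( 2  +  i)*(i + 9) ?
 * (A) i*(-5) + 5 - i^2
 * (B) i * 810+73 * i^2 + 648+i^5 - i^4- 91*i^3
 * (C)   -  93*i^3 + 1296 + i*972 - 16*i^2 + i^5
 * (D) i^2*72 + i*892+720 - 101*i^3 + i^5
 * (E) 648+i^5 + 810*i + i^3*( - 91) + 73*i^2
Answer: B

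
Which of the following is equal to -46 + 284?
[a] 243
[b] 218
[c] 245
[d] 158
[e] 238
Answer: e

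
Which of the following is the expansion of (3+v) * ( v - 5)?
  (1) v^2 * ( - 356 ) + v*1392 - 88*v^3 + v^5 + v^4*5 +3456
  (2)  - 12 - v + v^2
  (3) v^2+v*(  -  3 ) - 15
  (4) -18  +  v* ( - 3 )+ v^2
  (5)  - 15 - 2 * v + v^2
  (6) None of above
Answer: 5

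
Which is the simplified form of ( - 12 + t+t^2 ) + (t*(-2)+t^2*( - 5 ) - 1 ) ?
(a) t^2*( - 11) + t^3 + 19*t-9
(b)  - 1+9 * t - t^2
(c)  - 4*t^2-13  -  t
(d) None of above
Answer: c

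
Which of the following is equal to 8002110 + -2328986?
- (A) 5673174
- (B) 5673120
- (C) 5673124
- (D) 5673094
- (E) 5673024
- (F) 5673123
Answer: C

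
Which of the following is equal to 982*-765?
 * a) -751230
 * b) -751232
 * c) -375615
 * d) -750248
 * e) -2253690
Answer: a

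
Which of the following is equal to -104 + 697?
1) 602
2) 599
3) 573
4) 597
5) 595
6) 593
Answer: 6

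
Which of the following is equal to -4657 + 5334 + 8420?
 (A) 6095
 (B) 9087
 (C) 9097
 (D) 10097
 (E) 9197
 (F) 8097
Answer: C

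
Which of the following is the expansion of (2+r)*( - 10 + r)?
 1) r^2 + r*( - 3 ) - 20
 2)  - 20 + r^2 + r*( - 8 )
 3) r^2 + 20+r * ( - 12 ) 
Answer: 2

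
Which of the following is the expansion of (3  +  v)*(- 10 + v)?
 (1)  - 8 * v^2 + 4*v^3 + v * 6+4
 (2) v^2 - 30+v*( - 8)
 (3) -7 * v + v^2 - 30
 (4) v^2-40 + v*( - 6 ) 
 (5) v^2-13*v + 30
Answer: 3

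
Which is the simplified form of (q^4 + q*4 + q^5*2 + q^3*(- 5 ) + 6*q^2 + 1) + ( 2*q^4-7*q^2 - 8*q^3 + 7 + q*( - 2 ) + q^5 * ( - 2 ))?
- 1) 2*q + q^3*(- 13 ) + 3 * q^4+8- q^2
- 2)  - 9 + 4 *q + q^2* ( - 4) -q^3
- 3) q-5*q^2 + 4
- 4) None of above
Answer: 1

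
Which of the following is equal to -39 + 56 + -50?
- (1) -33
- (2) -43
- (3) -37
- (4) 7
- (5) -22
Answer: 1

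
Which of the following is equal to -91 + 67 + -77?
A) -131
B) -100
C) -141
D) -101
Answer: D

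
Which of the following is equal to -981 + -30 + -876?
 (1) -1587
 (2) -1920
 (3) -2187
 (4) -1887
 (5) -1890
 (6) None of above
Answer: 4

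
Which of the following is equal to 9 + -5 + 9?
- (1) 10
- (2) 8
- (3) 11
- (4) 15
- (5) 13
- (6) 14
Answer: 5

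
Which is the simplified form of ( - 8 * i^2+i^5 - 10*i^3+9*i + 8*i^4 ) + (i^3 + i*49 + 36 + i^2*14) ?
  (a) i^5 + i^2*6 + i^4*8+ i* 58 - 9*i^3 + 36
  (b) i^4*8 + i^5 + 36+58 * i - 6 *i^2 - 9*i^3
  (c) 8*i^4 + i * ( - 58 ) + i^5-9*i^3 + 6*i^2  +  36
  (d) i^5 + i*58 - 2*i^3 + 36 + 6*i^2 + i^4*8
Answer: a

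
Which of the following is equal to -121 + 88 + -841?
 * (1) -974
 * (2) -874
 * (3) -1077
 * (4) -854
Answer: 2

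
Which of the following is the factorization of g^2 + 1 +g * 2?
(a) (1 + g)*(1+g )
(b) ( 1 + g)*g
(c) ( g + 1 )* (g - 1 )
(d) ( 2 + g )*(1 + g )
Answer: a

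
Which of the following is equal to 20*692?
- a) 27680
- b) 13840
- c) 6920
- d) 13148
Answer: b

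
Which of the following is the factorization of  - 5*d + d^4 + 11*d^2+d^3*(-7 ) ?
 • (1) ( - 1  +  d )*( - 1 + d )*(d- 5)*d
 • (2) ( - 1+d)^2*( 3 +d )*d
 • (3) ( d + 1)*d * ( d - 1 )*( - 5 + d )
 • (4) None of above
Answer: 1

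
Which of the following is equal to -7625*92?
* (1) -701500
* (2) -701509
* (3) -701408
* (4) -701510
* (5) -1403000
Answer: 1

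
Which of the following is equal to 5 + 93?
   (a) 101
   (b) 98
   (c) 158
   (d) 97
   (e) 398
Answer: b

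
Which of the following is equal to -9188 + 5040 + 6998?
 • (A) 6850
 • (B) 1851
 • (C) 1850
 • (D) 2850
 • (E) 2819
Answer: D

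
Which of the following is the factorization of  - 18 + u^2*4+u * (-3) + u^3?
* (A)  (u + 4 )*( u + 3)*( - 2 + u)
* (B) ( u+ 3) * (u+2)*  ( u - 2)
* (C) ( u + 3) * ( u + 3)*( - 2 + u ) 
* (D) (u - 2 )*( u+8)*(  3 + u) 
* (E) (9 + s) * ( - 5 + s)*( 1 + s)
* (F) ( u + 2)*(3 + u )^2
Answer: C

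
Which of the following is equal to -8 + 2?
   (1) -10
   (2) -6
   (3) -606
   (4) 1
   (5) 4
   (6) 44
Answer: 2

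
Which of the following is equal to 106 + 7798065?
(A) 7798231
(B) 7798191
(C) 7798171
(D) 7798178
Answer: C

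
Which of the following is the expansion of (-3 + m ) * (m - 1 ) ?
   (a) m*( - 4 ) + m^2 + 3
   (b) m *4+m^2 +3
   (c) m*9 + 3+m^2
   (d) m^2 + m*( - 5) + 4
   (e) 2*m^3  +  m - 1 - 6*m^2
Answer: a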